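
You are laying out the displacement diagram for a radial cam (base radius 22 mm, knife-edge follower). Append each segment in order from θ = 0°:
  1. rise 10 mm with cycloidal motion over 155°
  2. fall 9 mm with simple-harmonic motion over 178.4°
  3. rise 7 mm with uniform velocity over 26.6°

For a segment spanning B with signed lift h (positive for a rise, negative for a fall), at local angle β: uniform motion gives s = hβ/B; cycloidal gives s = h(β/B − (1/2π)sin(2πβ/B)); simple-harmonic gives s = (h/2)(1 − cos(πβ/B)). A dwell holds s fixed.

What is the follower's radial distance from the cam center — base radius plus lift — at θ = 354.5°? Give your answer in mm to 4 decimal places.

seg 1 [0°–155°] cycloidal, h=10: full span → s += 10 → s = 10.0000
seg 2 [155°–333.4°] simple-harmonic, h=-9: full span → s += -9 → s = 1.0000
seg 3 [333.4°–360°] uniform, h=7: θ=354.5° here. β=21.1, B=26.6. 7·21.1/26.6 = 5.5526 → s = 6.5526
radial distance = base radius + s = 22 + 6.5526 = 28.5526

28.5526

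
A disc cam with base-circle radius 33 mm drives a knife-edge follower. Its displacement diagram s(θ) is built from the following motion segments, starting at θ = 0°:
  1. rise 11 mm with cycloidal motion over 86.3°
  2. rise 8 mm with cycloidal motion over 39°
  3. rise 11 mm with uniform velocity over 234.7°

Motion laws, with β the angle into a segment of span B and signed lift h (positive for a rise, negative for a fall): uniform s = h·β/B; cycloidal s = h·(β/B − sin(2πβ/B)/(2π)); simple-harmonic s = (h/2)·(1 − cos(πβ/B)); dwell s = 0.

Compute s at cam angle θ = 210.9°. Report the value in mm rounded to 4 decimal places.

seg 1 [0°–86.3°] cycloidal, h=11: full span → s += 11 → s = 11.0000
seg 2 [86.3°–125.3°] cycloidal, h=8: full span → s += 8 → s = 19.0000
seg 3 [125.3°–360°] uniform, h=11: θ=210.9° here. β=85.6, B=234.7. 11·85.6/234.7 = 4.0119 → s = 23.0119

23.0119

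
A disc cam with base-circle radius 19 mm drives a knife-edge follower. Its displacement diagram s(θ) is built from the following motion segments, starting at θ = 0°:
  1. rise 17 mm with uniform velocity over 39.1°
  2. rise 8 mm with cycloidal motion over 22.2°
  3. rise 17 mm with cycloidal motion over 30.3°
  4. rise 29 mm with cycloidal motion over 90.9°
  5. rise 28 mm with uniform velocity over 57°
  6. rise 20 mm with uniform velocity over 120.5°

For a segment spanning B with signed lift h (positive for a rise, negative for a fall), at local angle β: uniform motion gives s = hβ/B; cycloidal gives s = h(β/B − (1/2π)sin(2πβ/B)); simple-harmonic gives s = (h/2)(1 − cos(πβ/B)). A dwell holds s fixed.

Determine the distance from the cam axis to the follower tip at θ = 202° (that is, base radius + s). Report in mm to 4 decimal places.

seg 1 [0°–39.1°] uniform, h=17: full span → s += 17 → s = 17.0000
seg 2 [39.1°–61.3°] cycloidal, h=8: full span → s += 8 → s = 25.0000
seg 3 [61.3°–91.6°] cycloidal, h=17: full span → s += 17 → s = 42.0000
seg 4 [91.6°–182.5°] cycloidal, h=29: full span → s += 29 → s = 71.0000
seg 5 [182.5°–239.5°] uniform, h=28: θ=202° here. β=19.5, B=57. 28·19.5/57 = 9.5789 → s = 80.5789
radial distance = base radius + s = 19 + 80.5789 = 99.5789

99.5789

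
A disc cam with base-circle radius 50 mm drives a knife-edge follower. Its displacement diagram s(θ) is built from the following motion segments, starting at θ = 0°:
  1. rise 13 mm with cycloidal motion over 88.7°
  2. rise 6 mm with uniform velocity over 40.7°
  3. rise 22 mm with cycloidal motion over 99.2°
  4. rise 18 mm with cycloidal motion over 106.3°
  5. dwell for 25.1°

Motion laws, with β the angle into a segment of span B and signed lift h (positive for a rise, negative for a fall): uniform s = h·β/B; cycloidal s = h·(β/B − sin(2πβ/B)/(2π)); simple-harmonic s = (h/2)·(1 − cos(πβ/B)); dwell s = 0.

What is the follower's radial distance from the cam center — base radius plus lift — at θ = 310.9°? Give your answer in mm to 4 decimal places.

seg 1 [0°–88.7°] cycloidal, h=13: full span → s += 13 → s = 13.0000
seg 2 [88.7°–129.4°] uniform, h=6: full span → s += 6 → s = 19.0000
seg 3 [129.4°–228.6°] cycloidal, h=22: full span → s += 22 → s = 41.0000
seg 4 [228.6°–334.9°] cycloidal, h=18: θ=310.9° here. β=82.3, B=106.3. 18·(0.7742 − sin(2π·0.7742)/(2π)) = 16.7677 → s = 57.7677
radial distance = base radius + s = 50 + 57.7677 = 107.7677

107.7677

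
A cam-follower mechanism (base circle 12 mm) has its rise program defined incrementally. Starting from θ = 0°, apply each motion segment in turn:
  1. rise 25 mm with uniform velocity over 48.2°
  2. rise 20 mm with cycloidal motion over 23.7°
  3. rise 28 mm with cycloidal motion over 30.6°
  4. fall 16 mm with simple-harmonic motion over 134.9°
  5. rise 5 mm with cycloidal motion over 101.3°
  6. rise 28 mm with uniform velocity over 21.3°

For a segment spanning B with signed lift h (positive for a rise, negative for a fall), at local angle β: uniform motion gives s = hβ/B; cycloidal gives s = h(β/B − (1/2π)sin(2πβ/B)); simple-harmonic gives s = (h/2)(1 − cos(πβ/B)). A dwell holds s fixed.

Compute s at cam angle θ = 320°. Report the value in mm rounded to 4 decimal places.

seg 1 [0°–48.2°] uniform, h=25: full span → s += 25 → s = 25.0000
seg 2 [48.2°–71.9°] cycloidal, h=20: full span → s += 20 → s = 45.0000
seg 3 [71.9°–102.5°] cycloidal, h=28: full span → s += 28 → s = 73.0000
seg 4 [102.5°–237.4°] simple-harmonic, h=-16: full span → s += -16 → s = 57.0000
seg 5 [237.4°–338.7°] cycloidal, h=5: θ=320° here. β=82.6, B=101.3. 5·(0.8154 − sin(2π·0.8154)/(2π)) = 4.8065 → s = 61.8065

61.8065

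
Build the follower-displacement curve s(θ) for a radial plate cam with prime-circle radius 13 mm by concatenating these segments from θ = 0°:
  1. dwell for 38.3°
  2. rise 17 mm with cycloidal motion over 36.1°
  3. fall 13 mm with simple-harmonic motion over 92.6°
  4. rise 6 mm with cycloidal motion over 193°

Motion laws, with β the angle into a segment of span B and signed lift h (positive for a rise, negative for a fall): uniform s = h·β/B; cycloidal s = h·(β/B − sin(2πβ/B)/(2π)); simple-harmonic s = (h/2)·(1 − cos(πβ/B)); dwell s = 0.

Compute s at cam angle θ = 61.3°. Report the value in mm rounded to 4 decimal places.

seg 1 [0°–38.3°] dwell: s stays 0.0000
seg 2 [38.3°–74.4°] cycloidal, h=17: θ=61.3° here. β=23, B=36.1. 17·(0.6371 − sin(2π·0.6371)/(2π)) = 12.8842 → s = 12.8842

12.8842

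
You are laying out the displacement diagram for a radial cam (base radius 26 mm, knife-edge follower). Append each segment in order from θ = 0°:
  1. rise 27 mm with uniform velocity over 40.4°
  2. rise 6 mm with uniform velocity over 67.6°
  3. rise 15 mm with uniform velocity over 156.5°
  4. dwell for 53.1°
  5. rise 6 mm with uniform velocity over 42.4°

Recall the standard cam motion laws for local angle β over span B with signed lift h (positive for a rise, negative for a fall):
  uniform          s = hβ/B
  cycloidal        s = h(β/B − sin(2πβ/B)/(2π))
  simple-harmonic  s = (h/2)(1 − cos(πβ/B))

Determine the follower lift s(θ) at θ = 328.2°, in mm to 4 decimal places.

seg 1 [0°–40.4°] uniform, h=27: full span → s += 27 → s = 27.0000
seg 2 [40.4°–108°] uniform, h=6: full span → s += 6 → s = 33.0000
seg 3 [108°–264.5°] uniform, h=15: full span → s += 15 → s = 48.0000
seg 4 [264.5°–317.6°] dwell: s stays 48.0000
seg 5 [317.6°–360°] uniform, h=6: θ=328.2° here. β=10.6, B=42.4. 6·10.6/42.4 = 1.5000 → s = 49.5000

49.5000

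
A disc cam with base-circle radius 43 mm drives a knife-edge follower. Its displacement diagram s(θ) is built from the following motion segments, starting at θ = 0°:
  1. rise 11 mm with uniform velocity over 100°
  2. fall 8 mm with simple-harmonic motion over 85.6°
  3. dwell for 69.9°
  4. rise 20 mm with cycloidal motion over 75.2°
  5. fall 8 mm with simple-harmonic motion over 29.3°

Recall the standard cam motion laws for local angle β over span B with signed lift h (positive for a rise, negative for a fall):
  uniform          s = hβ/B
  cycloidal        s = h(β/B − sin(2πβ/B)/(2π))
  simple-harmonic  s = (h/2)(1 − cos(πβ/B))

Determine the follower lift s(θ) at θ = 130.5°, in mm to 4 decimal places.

seg 1 [0°–100°] uniform, h=11: full span → s += 11 → s = 11.0000
seg 2 [100°–185.6°] simple-harmonic, h=-8: θ=130.5° here. β=30.5, B=85.6. -8/2·(1 − cos(π·0.3563)) = -2.2550 → s = 8.7450

8.7450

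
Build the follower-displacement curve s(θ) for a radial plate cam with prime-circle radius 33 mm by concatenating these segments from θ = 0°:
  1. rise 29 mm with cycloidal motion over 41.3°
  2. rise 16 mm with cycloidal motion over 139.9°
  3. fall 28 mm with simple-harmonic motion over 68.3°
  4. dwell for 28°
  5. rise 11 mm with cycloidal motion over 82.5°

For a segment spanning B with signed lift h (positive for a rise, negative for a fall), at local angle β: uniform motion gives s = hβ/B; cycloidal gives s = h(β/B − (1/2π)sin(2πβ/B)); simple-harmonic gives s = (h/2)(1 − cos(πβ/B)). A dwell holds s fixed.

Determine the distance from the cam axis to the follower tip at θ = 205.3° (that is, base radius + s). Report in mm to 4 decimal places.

seg 1 [0°–41.3°] cycloidal, h=29: full span → s += 29 → s = 29.0000
seg 2 [41.3°–181.2°] cycloidal, h=16: full span → s += 16 → s = 45.0000
seg 3 [181.2°–249.5°] simple-harmonic, h=-28: θ=205.3° here. β=24.1, B=68.3. -28/2·(1 − cos(π·0.3529)) = -7.7563 → s = 37.2437
radial distance = base radius + s = 33 + 37.2437 = 70.2437

70.2437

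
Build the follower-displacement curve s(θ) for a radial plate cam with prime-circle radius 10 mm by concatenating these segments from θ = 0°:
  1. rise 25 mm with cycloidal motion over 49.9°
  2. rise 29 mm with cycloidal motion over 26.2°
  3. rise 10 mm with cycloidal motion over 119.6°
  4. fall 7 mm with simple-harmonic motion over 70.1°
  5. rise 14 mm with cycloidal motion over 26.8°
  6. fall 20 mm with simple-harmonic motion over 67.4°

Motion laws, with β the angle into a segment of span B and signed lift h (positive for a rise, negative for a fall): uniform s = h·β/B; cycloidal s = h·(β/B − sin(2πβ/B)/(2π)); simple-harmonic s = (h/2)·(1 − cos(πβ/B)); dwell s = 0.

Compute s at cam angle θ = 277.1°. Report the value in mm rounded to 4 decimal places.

seg 1 [0°–49.9°] cycloidal, h=25: full span → s += 25 → s = 25.0000
seg 2 [49.9°–76.1°] cycloidal, h=29: full span → s += 29 → s = 54.0000
seg 3 [76.1°–195.7°] cycloidal, h=10: full span → s += 10 → s = 64.0000
seg 4 [195.7°–265.8°] simple-harmonic, h=-7: full span → s += -7 → s = 57.0000
seg 5 [265.8°–292.6°] cycloidal, h=14: θ=277.1° here. β=11.3, B=26.8. 14·(0.4216 − sin(2π·0.4216)/(2π)) = 4.8498 → s = 61.8498

61.8498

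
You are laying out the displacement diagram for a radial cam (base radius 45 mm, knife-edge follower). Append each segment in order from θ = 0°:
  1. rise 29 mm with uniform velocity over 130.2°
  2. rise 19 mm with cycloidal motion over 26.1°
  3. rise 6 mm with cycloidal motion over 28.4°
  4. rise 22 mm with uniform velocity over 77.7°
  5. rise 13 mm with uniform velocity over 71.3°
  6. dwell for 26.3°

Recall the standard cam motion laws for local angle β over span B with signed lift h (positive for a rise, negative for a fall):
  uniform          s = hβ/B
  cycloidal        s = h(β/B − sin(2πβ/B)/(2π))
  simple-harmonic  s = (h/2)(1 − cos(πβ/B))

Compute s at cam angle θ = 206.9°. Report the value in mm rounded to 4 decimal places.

seg 1 [0°–130.2°] uniform, h=29: full span → s += 29 → s = 29.0000
seg 2 [130.2°–156.3°] cycloidal, h=19: full span → s += 19 → s = 48.0000
seg 3 [156.3°–184.7°] cycloidal, h=6: full span → s += 6 → s = 54.0000
seg 4 [184.7°–262.4°] uniform, h=22: θ=206.9° here. β=22.2, B=77.7. 22·22.2/77.7 = 6.2857 → s = 60.2857

60.2857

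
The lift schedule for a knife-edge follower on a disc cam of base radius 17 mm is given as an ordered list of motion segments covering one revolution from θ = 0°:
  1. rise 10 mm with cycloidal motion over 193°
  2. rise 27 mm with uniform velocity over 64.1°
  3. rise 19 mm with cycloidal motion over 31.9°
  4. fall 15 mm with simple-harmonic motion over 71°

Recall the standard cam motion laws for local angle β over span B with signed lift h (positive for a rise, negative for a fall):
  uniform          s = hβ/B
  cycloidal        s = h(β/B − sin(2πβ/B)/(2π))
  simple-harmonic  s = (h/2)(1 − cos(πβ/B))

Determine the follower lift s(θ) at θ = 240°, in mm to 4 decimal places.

seg 1 [0°–193°] cycloidal, h=10: full span → s += 10 → s = 10.0000
seg 2 [193°–257.1°] uniform, h=27: θ=240° here. β=47, B=64.1. 27·47/64.1 = 19.7972 → s = 29.7972

29.7972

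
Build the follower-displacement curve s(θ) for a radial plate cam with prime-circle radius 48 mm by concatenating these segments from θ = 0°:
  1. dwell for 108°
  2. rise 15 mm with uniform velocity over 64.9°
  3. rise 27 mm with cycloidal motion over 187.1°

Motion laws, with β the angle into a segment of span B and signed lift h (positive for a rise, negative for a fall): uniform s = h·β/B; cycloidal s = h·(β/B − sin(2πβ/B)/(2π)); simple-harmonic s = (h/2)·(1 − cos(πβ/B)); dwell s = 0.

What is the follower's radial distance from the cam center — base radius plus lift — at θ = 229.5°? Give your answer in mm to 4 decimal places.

seg 1 [0°–108°] dwell: s stays 0.0000
seg 2 [108°–172.9°] uniform, h=15: full span → s += 15 → s = 15.0000
seg 3 [172.9°–360°] cycloidal, h=27: θ=229.5° here. β=56.6, B=187.1. 27·(0.3025 − sin(2π·0.3025)/(2π)) = 4.1024 → s = 19.1024
radial distance = base radius + s = 48 + 19.1024 = 67.1024

67.1024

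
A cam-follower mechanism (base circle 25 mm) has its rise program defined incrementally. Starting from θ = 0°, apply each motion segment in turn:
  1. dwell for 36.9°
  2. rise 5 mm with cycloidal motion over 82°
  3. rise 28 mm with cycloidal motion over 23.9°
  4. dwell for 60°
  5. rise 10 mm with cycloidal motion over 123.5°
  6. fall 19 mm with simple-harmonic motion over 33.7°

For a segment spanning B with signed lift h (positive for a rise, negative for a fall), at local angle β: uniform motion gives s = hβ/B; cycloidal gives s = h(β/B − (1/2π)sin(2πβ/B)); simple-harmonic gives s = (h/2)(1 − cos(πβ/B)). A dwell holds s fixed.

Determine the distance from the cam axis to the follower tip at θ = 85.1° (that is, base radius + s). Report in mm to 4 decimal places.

seg 1 [0°–36.9°] dwell: s stays 0.0000
seg 2 [36.9°–118.9°] cycloidal, h=5: θ=85.1° here. β=48.2, B=82. 5·(0.5878 − sin(2π·0.5878)/(2π)) = 3.3561 → s = 3.3561
radial distance = base radius + s = 25 + 3.3561 = 28.3561

28.3561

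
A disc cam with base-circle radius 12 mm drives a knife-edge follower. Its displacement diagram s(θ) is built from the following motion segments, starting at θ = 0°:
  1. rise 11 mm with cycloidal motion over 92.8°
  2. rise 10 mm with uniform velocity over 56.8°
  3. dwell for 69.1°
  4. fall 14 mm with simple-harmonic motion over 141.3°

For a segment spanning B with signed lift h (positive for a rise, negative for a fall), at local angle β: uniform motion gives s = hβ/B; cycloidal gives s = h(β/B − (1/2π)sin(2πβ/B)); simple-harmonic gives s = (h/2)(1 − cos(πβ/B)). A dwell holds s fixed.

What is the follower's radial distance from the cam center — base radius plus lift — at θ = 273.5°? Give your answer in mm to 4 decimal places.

seg 1 [0°–92.8°] cycloidal, h=11: full span → s += 11 → s = 11.0000
seg 2 [92.8°–149.6°] uniform, h=10: full span → s += 10 → s = 21.0000
seg 3 [149.6°–218.7°] dwell: s stays 21.0000
seg 4 [218.7°–360°] simple-harmonic, h=-14: θ=273.5° here. β=54.8, B=141.3. -14/2·(1 − cos(π·0.3878)) = -4.5839 → s = 16.4161
radial distance = base radius + s = 12 + 16.4161 = 28.4161

28.4161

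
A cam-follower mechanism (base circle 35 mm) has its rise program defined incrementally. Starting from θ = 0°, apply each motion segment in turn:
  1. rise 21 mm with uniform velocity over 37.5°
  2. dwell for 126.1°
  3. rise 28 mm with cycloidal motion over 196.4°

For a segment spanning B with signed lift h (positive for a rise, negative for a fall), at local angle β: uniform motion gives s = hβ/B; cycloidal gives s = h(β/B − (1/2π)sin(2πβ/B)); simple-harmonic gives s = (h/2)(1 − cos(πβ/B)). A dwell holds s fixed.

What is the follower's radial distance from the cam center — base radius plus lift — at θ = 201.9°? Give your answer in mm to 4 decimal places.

seg 1 [0°–37.5°] uniform, h=21: full span → s += 21 → s = 21.0000
seg 2 [37.5°–163.6°] dwell: s stays 21.0000
seg 3 [163.6°–360°] cycloidal, h=28: θ=201.9° here. β=38.3, B=196.4. 28·(0.1950 − sin(2π·0.1950)/(2π)) = 1.2673 → s = 22.2673
radial distance = base radius + s = 35 + 22.2673 = 57.2673

57.2673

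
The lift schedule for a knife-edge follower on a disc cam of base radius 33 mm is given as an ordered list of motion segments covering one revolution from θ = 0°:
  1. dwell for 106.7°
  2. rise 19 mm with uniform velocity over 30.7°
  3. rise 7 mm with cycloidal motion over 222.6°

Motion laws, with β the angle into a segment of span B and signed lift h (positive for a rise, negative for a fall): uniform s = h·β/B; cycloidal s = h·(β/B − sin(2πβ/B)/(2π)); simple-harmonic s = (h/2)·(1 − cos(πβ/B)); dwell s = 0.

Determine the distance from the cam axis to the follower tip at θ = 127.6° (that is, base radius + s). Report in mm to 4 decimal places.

seg 1 [0°–106.7°] dwell: s stays 0.0000
seg 2 [106.7°–137.4°] uniform, h=19: θ=127.6° here. β=20.9, B=30.7. 19·20.9/30.7 = 12.9349 → s = 12.9349
radial distance = base radius + s = 33 + 12.9349 = 45.9349

45.9349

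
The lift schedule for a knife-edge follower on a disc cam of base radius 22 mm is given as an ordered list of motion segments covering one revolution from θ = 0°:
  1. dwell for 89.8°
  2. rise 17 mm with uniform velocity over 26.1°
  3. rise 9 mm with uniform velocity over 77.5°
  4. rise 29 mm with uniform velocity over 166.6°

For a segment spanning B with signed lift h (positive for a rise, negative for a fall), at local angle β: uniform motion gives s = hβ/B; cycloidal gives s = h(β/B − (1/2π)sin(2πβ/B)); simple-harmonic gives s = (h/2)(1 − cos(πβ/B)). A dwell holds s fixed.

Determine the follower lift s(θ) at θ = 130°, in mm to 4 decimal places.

seg 1 [0°–89.8°] dwell: s stays 0.0000
seg 2 [89.8°–115.9°] uniform, h=17: full span → s += 17 → s = 17.0000
seg 3 [115.9°–193.4°] uniform, h=9: θ=130° here. β=14.1, B=77.5. 9·14.1/77.5 = 1.6374 → s = 18.6374

18.6374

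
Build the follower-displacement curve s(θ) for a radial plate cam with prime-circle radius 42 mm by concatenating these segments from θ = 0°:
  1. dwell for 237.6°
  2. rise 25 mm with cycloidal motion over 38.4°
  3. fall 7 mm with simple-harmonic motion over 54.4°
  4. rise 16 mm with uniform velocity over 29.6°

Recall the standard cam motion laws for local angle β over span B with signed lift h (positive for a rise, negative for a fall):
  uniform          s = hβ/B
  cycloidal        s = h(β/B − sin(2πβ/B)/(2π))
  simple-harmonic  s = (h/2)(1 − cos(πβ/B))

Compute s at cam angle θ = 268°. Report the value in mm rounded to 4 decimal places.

seg 1 [0°–237.6°] dwell: s stays 0.0000
seg 2 [237.6°–276°] cycloidal, h=25: θ=268° here. β=30.4, B=38.4. 25·(0.7917 − sin(2π·0.7917)/(2π)) = 23.6350 → s = 23.6350

23.6350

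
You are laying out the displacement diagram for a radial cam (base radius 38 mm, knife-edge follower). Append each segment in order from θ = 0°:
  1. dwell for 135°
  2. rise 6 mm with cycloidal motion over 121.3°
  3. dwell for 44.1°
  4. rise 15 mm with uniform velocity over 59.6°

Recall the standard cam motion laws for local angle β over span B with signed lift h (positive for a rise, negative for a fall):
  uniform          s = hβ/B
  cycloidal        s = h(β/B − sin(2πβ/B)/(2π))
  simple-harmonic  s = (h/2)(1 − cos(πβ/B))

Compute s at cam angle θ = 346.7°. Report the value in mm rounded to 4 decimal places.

seg 1 [0°–135°] dwell: s stays 0.0000
seg 2 [135°–256.3°] cycloidal, h=6: full span → s += 6 → s = 6.0000
seg 3 [256.3°–300.4°] dwell: s stays 6.0000
seg 4 [300.4°–360°] uniform, h=15: θ=346.7° here. β=46.3, B=59.6. 15·46.3/59.6 = 11.6527 → s = 17.6527

17.6527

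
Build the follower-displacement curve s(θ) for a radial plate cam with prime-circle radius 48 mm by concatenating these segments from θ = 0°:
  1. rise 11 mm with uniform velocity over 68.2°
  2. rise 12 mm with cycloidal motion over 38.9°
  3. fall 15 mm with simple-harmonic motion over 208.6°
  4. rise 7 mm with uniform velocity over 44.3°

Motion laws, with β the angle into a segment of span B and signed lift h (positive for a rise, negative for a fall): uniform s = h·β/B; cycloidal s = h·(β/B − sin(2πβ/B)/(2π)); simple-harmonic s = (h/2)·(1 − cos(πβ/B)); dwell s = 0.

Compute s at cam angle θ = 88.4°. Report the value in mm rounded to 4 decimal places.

seg 1 [0°–68.2°] uniform, h=11: full span → s += 11 → s = 11.0000
seg 2 [68.2°–107.1°] cycloidal, h=12: θ=88.4° here. β=20.2, B=38.9. 12·(0.5193 − sin(2π·0.5193)/(2π)) = 6.4622 → s = 17.4622

17.4622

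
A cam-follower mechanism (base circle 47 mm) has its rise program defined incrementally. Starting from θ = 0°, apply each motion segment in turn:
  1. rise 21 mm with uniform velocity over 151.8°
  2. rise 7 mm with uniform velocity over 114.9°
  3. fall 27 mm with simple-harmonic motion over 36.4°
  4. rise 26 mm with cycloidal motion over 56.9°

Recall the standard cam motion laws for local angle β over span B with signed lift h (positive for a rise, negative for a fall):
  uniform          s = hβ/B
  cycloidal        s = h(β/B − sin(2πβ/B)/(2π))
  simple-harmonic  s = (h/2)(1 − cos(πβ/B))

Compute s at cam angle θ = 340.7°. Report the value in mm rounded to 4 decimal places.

seg 1 [0°–151.8°] uniform, h=21: full span → s += 21 → s = 21.0000
seg 2 [151.8°–266.7°] uniform, h=7: full span → s += 7 → s = 28.0000
seg 3 [266.7°–303.1°] simple-harmonic, h=-27: full span → s += -27 → s = 1.0000
seg 4 [303.1°–360°] cycloidal, h=26: θ=340.7° here. β=37.6, B=56.9. 26·(0.6608 − sin(2π·0.6608)/(2π)) = 20.6861 → s = 21.6861

21.6861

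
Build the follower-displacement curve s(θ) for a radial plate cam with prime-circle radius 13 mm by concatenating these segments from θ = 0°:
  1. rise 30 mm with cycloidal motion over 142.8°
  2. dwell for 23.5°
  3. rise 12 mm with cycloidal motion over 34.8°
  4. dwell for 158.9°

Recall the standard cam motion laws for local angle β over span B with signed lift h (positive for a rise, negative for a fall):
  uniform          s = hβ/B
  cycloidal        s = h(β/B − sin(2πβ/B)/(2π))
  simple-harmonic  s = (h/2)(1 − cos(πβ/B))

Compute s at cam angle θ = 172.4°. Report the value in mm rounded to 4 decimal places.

seg 1 [0°–142.8°] cycloidal, h=30: full span → s += 30 → s = 30.0000
seg 2 [142.8°–166.3°] dwell: s stays 30.0000
seg 3 [166.3°–201.1°] cycloidal, h=12: θ=172.4° here. β=6.1, B=34.8. 12·(0.1753 − sin(2π·0.1753)/(2π)) = 0.4002 → s = 30.4002

30.4002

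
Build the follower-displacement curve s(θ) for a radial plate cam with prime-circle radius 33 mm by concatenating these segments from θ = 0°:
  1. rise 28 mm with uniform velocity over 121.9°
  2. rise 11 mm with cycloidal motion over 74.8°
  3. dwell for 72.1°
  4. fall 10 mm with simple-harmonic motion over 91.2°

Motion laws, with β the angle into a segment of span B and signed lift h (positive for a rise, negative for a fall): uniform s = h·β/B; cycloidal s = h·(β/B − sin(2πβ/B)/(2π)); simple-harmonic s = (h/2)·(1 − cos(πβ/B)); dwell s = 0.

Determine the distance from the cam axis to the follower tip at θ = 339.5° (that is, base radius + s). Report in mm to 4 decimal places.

seg 1 [0°–121.9°] uniform, h=28: full span → s += 28 → s = 28.0000
seg 2 [121.9°–196.7°] cycloidal, h=11: full span → s += 11 → s = 39.0000
seg 3 [196.7°–268.8°] dwell: s stays 39.0000
seg 4 [268.8°–360°] simple-harmonic, h=-10: θ=339.5° here. β=70.7, B=91.2. -10/2·(1 − cos(π·0.7752)) = -8.8043 → s = 30.1957
radial distance = base radius + s = 33 + 30.1957 = 63.1957

63.1957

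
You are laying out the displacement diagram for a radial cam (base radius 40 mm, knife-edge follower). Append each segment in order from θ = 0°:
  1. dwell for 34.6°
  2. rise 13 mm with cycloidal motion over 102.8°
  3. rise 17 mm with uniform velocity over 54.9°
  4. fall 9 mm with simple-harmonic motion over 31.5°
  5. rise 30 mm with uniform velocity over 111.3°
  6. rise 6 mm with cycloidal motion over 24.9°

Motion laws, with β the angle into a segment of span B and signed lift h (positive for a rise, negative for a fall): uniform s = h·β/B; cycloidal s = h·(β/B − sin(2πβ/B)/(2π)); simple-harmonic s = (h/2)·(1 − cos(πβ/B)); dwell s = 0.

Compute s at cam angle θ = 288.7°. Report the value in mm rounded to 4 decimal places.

seg 1 [0°–34.6°] dwell: s stays 0.0000
seg 2 [34.6°–137.4°] cycloidal, h=13: full span → s += 13 → s = 13.0000
seg 3 [137.4°–192.3°] uniform, h=17: full span → s += 17 → s = 30.0000
seg 4 [192.3°–223.8°] simple-harmonic, h=-9: full span → s += -9 → s = 21.0000
seg 5 [223.8°–335.1°] uniform, h=30: θ=288.7° here. β=64.9, B=111.3. 30·64.9/111.3 = 17.4933 → s = 38.4933

38.4933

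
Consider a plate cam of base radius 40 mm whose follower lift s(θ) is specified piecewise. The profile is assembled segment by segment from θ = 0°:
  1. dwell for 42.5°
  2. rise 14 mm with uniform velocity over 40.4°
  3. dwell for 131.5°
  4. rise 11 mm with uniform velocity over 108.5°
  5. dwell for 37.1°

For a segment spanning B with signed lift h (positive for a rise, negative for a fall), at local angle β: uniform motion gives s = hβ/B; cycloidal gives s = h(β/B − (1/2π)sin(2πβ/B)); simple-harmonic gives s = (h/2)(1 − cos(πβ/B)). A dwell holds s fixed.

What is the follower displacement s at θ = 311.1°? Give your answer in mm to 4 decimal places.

seg 1 [0°–42.5°] dwell: s stays 0.0000
seg 2 [42.5°–82.9°] uniform, h=14: full span → s += 14 → s = 14.0000
seg 3 [82.9°–214.4°] dwell: s stays 14.0000
seg 4 [214.4°–322.9°] uniform, h=11: θ=311.1° here. β=96.7, B=108.5. 11·96.7/108.5 = 9.8037 → s = 23.8037

23.8037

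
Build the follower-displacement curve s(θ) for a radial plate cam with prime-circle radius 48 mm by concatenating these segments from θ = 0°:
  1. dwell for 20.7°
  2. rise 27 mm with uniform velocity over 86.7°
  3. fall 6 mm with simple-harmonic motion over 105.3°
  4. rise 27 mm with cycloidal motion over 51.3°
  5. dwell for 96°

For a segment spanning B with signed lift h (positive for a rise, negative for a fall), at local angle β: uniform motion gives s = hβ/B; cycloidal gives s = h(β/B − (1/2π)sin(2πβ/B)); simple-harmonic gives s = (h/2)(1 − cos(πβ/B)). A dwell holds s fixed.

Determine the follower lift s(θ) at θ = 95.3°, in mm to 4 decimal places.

seg 1 [0°–20.7°] dwell: s stays 0.0000
seg 2 [20.7°–107.4°] uniform, h=27: θ=95.3° here. β=74.6, B=86.7. 27·74.6/86.7 = 23.2318 → s = 23.2318

23.2318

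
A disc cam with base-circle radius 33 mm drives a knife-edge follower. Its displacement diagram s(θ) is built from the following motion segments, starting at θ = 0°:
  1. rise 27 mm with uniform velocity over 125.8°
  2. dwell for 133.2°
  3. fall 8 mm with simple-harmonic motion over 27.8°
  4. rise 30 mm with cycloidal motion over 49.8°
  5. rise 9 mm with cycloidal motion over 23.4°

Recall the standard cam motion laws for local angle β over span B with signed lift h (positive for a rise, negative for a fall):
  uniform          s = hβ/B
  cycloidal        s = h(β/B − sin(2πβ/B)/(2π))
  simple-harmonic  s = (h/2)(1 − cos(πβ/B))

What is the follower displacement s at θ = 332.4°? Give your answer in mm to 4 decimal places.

seg 1 [0°–125.8°] uniform, h=27: full span → s += 27 → s = 27.0000
seg 2 [125.8°–259°] dwell: s stays 27.0000
seg 3 [259°–286.8°] simple-harmonic, h=-8: full span → s += -8 → s = 19.0000
seg 4 [286.8°–336.6°] cycloidal, h=30: θ=332.4° here. β=45.6, B=49.8. 30·(0.9157 − sin(2π·0.9157)/(2π)) = 29.8832 → s = 48.8832

48.8832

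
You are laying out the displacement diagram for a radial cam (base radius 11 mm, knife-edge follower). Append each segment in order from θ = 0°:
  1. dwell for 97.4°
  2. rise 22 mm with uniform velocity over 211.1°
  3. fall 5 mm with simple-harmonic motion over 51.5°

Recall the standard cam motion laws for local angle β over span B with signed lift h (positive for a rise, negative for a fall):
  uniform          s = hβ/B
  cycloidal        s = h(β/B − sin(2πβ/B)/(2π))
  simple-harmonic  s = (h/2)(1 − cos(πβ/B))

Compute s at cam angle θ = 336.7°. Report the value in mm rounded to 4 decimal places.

seg 1 [0°–97.4°] dwell: s stays 0.0000
seg 2 [97.4°–308.5°] uniform, h=22: full span → s += 22 → s = 22.0000
seg 3 [308.5°–360°] simple-harmonic, h=-5: θ=336.7° here. β=28.2, B=51.5. -5/2·(1 − cos(π·0.5476)) = -2.8722 → s = 19.1278

19.1278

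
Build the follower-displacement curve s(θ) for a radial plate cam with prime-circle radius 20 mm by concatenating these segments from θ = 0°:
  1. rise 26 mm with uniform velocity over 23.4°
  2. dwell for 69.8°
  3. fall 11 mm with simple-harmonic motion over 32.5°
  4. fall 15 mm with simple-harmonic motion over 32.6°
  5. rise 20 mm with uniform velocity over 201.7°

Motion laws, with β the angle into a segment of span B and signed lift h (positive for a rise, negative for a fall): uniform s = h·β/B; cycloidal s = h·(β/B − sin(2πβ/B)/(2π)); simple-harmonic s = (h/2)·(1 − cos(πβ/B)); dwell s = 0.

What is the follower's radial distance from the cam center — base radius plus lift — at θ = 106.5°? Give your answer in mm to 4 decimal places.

seg 1 [0°–23.4°] uniform, h=26: full span → s += 26 → s = 26.0000
seg 2 [23.4°–93.2°] dwell: s stays 26.0000
seg 3 [93.2°–125.7°] simple-harmonic, h=-11: θ=106.5° here. β=13.3, B=32.5. -11/2·(1 − cos(π·0.4092)) = -3.9528 → s = 22.0472
radial distance = base radius + s = 20 + 22.0472 = 42.0472

42.0472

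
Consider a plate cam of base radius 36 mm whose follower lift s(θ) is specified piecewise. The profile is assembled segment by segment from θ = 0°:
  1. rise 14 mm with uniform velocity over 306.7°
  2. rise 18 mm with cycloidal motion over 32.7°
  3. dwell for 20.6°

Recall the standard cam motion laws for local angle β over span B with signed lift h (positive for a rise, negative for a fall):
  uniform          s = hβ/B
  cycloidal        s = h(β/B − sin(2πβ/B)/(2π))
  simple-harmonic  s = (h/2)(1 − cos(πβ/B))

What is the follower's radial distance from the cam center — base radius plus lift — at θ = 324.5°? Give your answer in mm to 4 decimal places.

seg 1 [0°–306.7°] uniform, h=14: full span → s += 14 → s = 14.0000
seg 2 [306.7°–339.4°] cycloidal, h=18: θ=324.5° here. β=17.8, B=32.7. 18·(0.5443 − sin(2π·0.5443)/(2π)) = 10.5860 → s = 24.5860
radial distance = base radius + s = 36 + 24.5860 = 60.5860

60.5860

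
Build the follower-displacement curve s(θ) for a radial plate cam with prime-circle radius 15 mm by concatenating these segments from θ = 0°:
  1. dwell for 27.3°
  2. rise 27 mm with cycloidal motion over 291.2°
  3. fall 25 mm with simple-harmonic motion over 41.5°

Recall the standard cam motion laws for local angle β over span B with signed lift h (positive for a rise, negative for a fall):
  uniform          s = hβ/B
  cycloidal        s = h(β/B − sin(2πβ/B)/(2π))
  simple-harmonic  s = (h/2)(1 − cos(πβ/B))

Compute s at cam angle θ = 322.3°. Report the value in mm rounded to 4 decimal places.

seg 1 [0°–27.3°] dwell: s stays 0.0000
seg 2 [27.3°–318.5°] cycloidal, h=27: full span → s += 27 → s = 27.0000
seg 3 [318.5°–360°] simple-harmonic, h=-25: θ=322.3° here. β=3.8, B=41.5. -25/2·(1 − cos(π·0.0916)) = -0.5136 → s = 26.4864

26.4864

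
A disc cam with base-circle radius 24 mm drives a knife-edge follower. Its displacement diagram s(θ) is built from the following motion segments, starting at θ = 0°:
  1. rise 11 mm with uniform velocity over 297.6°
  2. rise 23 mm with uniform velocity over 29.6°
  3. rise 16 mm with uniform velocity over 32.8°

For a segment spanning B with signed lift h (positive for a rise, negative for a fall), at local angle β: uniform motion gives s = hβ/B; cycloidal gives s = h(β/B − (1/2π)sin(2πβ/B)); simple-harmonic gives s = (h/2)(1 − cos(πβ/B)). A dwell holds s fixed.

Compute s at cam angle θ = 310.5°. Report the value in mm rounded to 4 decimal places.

seg 1 [0°–297.6°] uniform, h=11: full span → s += 11 → s = 11.0000
seg 2 [297.6°–327.2°] uniform, h=23: θ=310.5° here. β=12.9, B=29.6. 23·12.9/29.6 = 10.0236 → s = 21.0236

21.0236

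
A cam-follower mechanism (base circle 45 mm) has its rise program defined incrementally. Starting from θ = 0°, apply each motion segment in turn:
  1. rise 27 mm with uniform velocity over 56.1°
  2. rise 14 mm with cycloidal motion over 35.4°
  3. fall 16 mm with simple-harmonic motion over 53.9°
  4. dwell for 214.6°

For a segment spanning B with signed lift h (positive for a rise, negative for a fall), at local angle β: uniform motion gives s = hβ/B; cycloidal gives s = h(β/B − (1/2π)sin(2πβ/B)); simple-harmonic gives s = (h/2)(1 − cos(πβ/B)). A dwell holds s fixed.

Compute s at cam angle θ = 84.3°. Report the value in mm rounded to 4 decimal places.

seg 1 [0°–56.1°] uniform, h=27: full span → s += 27 → s = 27.0000
seg 2 [56.1°–91.5°] cycloidal, h=14: θ=84.3° here. β=28.2, B=35.4. 14·(0.7966 − sin(2π·0.7966)/(2π)) = 13.2858 → s = 40.2858

40.2858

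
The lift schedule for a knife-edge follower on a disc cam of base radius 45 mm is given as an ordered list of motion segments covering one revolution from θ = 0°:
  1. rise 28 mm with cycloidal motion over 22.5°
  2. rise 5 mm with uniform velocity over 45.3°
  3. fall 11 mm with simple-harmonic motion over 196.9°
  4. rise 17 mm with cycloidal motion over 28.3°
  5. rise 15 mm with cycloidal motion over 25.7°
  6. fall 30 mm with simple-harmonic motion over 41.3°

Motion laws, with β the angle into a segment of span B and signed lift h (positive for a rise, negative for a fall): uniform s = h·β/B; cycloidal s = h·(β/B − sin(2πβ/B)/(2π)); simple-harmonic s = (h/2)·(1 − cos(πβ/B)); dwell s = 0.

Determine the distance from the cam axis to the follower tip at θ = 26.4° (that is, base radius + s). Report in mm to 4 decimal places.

seg 1 [0°–22.5°] cycloidal, h=28: full span → s += 28 → s = 28.0000
seg 2 [22.5°–67.8°] uniform, h=5: θ=26.4° here. β=3.9, B=45.3. 5·3.9/45.3 = 0.4305 → s = 28.4305
radial distance = base radius + s = 45 + 28.4305 = 73.4305

73.4305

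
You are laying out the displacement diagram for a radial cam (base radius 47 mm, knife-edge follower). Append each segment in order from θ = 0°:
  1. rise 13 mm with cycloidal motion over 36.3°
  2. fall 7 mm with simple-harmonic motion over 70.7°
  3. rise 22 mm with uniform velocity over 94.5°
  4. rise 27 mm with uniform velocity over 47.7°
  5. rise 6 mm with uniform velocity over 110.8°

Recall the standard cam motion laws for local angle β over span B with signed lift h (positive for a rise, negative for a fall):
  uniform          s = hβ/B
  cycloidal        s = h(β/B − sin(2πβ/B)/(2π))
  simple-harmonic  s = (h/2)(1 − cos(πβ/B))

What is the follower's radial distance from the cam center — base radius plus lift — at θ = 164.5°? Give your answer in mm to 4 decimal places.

seg 1 [0°–36.3°] cycloidal, h=13: full span → s += 13 → s = 13.0000
seg 2 [36.3°–107°] simple-harmonic, h=-7: full span → s += -7 → s = 6.0000
seg 3 [107°–201.5°] uniform, h=22: θ=164.5° here. β=57.5, B=94.5. 22·57.5/94.5 = 13.3862 → s = 19.3862
radial distance = base radius + s = 47 + 19.3862 = 66.3862

66.3862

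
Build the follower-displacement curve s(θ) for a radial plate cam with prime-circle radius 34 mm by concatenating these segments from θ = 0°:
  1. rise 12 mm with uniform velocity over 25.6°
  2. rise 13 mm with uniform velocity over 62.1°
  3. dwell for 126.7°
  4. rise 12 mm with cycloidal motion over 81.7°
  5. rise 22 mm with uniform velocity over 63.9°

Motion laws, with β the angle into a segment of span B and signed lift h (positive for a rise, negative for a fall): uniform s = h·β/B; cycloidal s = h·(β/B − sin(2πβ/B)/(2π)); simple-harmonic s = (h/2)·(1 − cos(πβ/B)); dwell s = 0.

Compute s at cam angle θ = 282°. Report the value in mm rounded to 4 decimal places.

seg 1 [0°–25.6°] uniform, h=12: full span → s += 12 → s = 12.0000
seg 2 [25.6°–87.7°] uniform, h=13: full span → s += 13 → s = 25.0000
seg 3 [87.7°–214.4°] dwell: s stays 25.0000
seg 4 [214.4°–296.1°] cycloidal, h=12: θ=282° here. β=67.6, B=81.7. 12·(0.8274 − sin(2π·0.8274)/(2π)) = 11.6173 → s = 36.6173

36.6173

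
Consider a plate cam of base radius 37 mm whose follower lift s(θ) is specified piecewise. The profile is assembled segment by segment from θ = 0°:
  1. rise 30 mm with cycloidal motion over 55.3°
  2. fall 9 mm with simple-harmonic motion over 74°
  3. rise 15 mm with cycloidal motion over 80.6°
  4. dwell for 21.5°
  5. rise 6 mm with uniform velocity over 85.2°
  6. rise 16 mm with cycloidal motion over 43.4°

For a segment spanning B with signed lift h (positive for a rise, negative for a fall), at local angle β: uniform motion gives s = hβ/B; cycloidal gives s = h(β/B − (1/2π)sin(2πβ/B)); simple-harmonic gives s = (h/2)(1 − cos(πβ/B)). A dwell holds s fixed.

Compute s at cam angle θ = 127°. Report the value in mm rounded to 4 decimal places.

seg 1 [0°–55.3°] cycloidal, h=30: full span → s += 30 → s = 30.0000
seg 2 [55.3°–129.3°] simple-harmonic, h=-9: θ=127° here. β=71.7, B=74. -9/2·(1 − cos(π·0.9689)) = -8.9786 → s = 21.0214

21.0214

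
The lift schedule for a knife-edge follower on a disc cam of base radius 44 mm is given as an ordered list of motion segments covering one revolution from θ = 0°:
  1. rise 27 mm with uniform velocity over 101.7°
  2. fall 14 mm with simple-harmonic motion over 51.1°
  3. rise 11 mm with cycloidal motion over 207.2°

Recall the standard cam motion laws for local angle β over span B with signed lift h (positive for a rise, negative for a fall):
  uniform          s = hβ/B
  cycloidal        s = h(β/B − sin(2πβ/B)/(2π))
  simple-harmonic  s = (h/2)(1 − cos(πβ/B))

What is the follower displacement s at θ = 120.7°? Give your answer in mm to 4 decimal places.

seg 1 [0°–101.7°] uniform, h=27: full span → s += 27 → s = 27.0000
seg 2 [101.7°–152.8°] simple-harmonic, h=-14: θ=120.7° here. β=19, B=51.1. -14/2·(1 − cos(π·0.3718)) = -4.2567 → s = 22.7433

22.7433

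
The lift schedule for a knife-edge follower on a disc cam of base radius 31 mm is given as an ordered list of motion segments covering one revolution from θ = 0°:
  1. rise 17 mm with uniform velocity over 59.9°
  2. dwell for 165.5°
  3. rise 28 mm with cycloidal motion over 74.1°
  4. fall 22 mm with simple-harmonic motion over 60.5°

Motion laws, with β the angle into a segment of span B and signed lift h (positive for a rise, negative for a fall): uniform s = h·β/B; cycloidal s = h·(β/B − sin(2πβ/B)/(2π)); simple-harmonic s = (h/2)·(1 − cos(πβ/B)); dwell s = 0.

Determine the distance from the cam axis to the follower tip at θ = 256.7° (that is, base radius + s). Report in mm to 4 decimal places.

seg 1 [0°–59.9°] uniform, h=17: full span → s += 17 → s = 17.0000
seg 2 [59.9°–225.4°] dwell: s stays 17.0000
seg 3 [225.4°–299.5°] cycloidal, h=28: θ=256.7° here. β=31.3, B=74.1. 28·(0.4224 − sin(2π·0.4224)/(2π)) = 9.7396 → s = 26.7396
radial distance = base radius + s = 31 + 26.7396 = 57.7396

57.7396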